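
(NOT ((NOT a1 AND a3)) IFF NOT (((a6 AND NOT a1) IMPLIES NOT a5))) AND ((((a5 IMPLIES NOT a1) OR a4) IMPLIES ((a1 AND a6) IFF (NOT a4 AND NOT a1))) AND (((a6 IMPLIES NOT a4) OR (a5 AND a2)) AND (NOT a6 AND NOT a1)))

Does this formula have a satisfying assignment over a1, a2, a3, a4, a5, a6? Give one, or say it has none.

a1 = False; a2 = False; a3 = True; a4 = True; a5 = True; a6 = False

  NOT ((NOT a1 AND a3)) IFF NOT (((a6 AND NOT a1) IMPLIES NOT a5)) = True
    NOT ((NOT a1 AND a3)) = False
      NOT a1 AND a3 = True
        NOT a1 = True
    NOT (((a6 AND NOT a1) IMPLIES NOT a5)) = False
      (a6 AND NOT a1) IMPLIES NOT a5 = True
        a6 AND NOT a1 = False
          NOT a1 = True
        NOT a5 = False
  (((a5 IMPLIES NOT a1) OR a4) IMPLIES ((a1 AND a6) IFF (NOT a4 AND NOT a1))) AND (((a6 IMPLIES NOT a4) OR (a5 AND a2)) AND (NOT a6 AND NOT a1)) = True
    ((a5 IMPLIES NOT a1) OR a4) IMPLIES ((a1 AND a6) IFF (NOT a4 AND NOT a1)) = True
      (a5 IMPLIES NOT a1) OR a4 = True
        a5 IMPLIES NOT a1 = True
          NOT a1 = True
      (a1 AND a6) IFF (NOT a4 AND NOT a1) = True
        a1 AND a6 = False
        NOT a4 AND NOT a1 = False
          NOT a4 = False
          NOT a1 = True
    ((a6 IMPLIES NOT a4) OR (a5 AND a2)) AND (NOT a6 AND NOT a1) = True
      (a6 IMPLIES NOT a4) OR (a5 AND a2) = True
        a6 IMPLIES NOT a4 = True
          NOT a4 = False
        a5 AND a2 = False
      NOT a6 AND NOT a1 = True
        NOT a6 = True
        NOT a1 = True
Both conjuncts True, so the formula holds.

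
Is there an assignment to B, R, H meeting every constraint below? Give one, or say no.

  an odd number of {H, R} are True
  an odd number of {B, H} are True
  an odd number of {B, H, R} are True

B=F, R=F, H=T

{H, R}: 1 true → odd ✓
{B, H}: 1 true → odd ✓
{B, H, R}: 1 true → odd ✓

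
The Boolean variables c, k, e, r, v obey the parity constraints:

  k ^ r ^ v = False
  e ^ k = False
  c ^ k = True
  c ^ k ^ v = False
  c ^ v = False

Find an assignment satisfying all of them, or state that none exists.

c: True; k: False; e: False; r: True; v: True

k ^ r ^ v = F ^ T ^ T = False ✓
e ^ k = F ^ F = False ✓
c ^ k = T ^ F = True ✓
c ^ k ^ v = T ^ F ^ T = False ✓
c ^ v = T ^ T = False ✓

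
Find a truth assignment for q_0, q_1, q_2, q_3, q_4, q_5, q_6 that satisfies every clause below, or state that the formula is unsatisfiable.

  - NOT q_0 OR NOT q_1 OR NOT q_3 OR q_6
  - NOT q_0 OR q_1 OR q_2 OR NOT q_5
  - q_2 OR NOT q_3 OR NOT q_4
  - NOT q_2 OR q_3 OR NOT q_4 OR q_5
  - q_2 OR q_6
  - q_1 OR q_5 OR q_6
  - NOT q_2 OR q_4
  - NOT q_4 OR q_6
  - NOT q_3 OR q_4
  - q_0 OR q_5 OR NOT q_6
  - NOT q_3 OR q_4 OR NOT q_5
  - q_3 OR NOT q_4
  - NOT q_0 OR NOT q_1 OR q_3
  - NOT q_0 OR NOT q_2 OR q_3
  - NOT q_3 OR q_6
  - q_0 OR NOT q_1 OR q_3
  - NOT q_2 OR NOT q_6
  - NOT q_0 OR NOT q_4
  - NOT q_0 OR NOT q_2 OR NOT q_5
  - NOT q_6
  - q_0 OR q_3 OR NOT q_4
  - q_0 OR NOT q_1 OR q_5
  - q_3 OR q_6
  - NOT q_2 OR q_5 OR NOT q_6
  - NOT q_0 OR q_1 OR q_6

No satisfying assignment exists.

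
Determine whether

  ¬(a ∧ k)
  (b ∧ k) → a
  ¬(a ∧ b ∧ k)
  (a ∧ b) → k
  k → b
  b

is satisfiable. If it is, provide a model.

Unit clause (b) forces b = True.
Try a = True:
  (¬a ∨ ¬b ∨ ¬k) forces k = False.
  clause (¬a ∨ ¬b ∨ k) is falsified — backtrack.
So a = False.
  then (a ∨ ¬b ∨ ¬k) forces k = False.
Check each clause:
  (b): b holds.
  (¬a ∨ ¬b ∨ ¬k): ¬a holds.
  (¬a ∨ ¬b ∨ k): ¬a holds.
  (b ∨ ¬k): b holds.
  (a ∨ ¬b ∨ ¬k): ¬k holds.
  (¬a ∨ ¬k): ¬a holds.
All clauses satisfied.

b=T, a=F, k=F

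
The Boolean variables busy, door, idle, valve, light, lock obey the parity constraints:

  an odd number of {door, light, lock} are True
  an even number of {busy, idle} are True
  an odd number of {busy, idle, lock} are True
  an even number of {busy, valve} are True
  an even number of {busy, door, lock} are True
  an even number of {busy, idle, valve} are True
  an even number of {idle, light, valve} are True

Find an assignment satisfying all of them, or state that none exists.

Unsatisfiable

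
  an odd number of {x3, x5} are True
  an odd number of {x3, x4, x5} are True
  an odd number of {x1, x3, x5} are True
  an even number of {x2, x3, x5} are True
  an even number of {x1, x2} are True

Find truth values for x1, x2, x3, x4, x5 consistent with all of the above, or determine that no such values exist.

Unsatisfiable — no assignment works.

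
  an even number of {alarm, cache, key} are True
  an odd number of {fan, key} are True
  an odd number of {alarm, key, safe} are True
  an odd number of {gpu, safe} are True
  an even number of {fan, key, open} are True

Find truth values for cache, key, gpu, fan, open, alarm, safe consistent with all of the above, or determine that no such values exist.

cache=F, key=F, gpu=F, fan=T, open=T, alarm=F, safe=T

{alarm, cache, key}: 0 true → even ✓
{fan, key}: 1 true → odd ✓
{alarm, key, safe}: 1 true → odd ✓
{gpu, safe}: 1 true → odd ✓
{fan, key, open}: 2 true → even ✓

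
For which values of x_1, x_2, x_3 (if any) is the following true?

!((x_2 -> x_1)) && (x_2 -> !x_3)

x_1 = False, x_2 = True, x_3 = False

  !((x_2 -> x_1)) = True
    x_2 -> x_1 = False
  x_2 -> !x_3 = True
    !x_3 = True
Both conjuncts True, so the formula holds.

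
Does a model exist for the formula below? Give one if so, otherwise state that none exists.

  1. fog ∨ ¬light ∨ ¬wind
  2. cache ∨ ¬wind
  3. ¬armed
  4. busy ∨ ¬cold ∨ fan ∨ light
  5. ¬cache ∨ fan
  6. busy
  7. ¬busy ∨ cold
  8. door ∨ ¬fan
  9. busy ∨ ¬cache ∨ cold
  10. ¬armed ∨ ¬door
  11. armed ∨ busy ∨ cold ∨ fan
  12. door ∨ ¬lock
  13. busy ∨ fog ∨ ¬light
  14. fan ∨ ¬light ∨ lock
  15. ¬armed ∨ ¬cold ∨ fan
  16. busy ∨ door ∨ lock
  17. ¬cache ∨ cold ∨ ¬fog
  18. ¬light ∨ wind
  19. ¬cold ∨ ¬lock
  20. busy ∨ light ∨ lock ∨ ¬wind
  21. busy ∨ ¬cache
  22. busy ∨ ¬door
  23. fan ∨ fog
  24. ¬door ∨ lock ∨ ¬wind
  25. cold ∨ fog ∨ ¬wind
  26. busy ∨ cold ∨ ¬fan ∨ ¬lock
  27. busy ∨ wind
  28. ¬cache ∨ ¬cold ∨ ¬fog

fog: False, lock: False, light: False, wind: False, door: True, cache: True, busy: True, fan: True, armed: False, cold: True

Unit clause (¬armed) forces armed = False.
Unit clause (busy) forces busy = True.
In (¬busy ∨ cold) only cold is left, so cold = True.
In (¬cold ∨ ¬lock) only ¬lock is left, so lock = False.
Set fog = False.
  then (fan ∨ fog) forces fan = True.
  then (door ∨ ¬fan) forces door = True.
  then (¬door ∨ lock ∨ ¬wind) forces wind = False.
  then (¬light ∨ wind) forces light = False.
Set cache = True.
All clauses satisfied.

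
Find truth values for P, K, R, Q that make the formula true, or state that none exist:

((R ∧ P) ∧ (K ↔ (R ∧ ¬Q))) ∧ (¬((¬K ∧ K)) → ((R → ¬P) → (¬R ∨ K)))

P = True; K = True; R = True; Q = False

  (R ∧ P) ∧ (K ↔ (R ∧ ¬Q)) = True
    R ∧ P = True
    K ↔ (R ∧ ¬Q) = True
      R ∧ ¬Q = True
        ¬Q = True
  ¬((¬K ∧ K)) → ((R → ¬P) → (¬R ∨ K)) = True
    ¬((¬K ∧ K)) = True
      ¬K ∧ K = False
        ¬K = False
    (R → ¬P) → (¬R ∨ K) = True
      R → ¬P = False
        ¬P = False
      ¬R ∨ K = True
        ¬R = False
Both conjuncts True, so the formula holds.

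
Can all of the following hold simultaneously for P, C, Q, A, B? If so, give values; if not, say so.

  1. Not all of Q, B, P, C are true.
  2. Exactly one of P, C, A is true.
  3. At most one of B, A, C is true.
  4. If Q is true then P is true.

P = False; C = False; Q = False; A = True; B = False

  (1) {Q, B, P, C}: 0/4 true — not all ✓
  (2) {P, C, A}: 1 true — exactly one ✓
  (3) {B, A, C}: 1 true — at most one ✓
  (4) Q=F ⇒ P: vacuous ✓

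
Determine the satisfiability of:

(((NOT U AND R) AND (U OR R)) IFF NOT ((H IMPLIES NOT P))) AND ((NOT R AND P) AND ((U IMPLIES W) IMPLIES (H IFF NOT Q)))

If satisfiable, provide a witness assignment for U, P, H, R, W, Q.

U = True, P = True, H = False, R = False, W = False, Q = False

  ((NOT U AND R) AND (U OR R)) IFF NOT ((H IMPLIES NOT P)) = True
    (NOT U AND R) AND (U OR R) = False
      NOT U AND R = False
        NOT U = False
      U OR R = True
    NOT ((H IMPLIES NOT P)) = False
      H IMPLIES NOT P = True
        NOT P = False
  (NOT R AND P) AND ((U IMPLIES W) IMPLIES (H IFF NOT Q)) = True
    NOT R AND P = True
      NOT R = True
    (U IMPLIES W) IMPLIES (H IFF NOT Q) = True
      U IMPLIES W = False
      H IFF NOT Q = False
        NOT Q = True
Both conjuncts True, so the formula holds.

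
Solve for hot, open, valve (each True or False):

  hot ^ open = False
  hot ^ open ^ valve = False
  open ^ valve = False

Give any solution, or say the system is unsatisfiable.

hot: False, open: False, valve: False

hot ^ open = F ^ F = False ✓
hot ^ open ^ valve = F ^ F ^ F = False ✓
open ^ valve = F ^ F = False ✓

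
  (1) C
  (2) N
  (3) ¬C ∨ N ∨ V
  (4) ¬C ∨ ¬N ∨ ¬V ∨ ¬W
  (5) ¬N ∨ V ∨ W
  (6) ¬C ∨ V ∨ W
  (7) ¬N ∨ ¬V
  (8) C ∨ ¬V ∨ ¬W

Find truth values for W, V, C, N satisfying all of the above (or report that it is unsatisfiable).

W = True, V = False, C = True, N = True

Unit clause (C) forces C = True.
Unit clause (N) forces N = True.
In (¬N ∨ ¬V) only ¬V is left, so V = False.
In (¬N ∨ V ∨ W) only W is left, so W = True.
Check each clause:
  (C): C holds.
  (N): N holds.
  (¬C ∨ N ∨ V): N holds.
  (¬C ∨ ¬N ∨ ¬V ∨ ¬W): ¬V holds.
  (¬N ∨ V ∨ W): W holds.
  (¬C ∨ V ∨ W): W holds.
  (¬N ∨ ¬V): ¬V holds.
  (C ∨ ¬V ∨ ¬W): C holds.
All clauses satisfied.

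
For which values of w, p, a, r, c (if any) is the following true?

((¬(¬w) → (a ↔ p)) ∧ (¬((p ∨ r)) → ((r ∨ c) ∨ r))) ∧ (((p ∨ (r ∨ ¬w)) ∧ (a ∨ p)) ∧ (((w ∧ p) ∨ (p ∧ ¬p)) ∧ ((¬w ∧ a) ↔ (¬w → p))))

Case p = True: the formula simplifies to (¬(¬w) → a) ∧ (w ∧ (¬w ∧ a)).
  w = True: the conjunct ¬w is False.
  w = False: the conjunct w is False.
Case p = False: the conjunct (w ∧ p) ∨ (p ∧ ¬p) becomes (w ∧ False) ∨ (False ∧ True) = False.
Both cases fail — unsatisfiable.

Unsatisfiable — no assignment works.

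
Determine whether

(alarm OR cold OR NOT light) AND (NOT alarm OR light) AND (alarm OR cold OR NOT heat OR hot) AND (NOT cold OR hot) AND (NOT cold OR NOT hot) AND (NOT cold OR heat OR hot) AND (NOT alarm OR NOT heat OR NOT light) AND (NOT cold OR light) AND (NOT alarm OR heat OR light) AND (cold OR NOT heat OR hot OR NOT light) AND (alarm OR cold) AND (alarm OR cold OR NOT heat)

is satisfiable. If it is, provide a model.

Set hot = False.
  then (NOT cold OR hot) forces cold = False.
  then (alarm OR cold) forces alarm = True.
  then (NOT alarm OR light) forces light = True.
  then (NOT alarm OR NOT heat OR NOT light) forces heat = False.
All clauses satisfied.

hot = False; light = True; alarm = True; heat = False; cold = False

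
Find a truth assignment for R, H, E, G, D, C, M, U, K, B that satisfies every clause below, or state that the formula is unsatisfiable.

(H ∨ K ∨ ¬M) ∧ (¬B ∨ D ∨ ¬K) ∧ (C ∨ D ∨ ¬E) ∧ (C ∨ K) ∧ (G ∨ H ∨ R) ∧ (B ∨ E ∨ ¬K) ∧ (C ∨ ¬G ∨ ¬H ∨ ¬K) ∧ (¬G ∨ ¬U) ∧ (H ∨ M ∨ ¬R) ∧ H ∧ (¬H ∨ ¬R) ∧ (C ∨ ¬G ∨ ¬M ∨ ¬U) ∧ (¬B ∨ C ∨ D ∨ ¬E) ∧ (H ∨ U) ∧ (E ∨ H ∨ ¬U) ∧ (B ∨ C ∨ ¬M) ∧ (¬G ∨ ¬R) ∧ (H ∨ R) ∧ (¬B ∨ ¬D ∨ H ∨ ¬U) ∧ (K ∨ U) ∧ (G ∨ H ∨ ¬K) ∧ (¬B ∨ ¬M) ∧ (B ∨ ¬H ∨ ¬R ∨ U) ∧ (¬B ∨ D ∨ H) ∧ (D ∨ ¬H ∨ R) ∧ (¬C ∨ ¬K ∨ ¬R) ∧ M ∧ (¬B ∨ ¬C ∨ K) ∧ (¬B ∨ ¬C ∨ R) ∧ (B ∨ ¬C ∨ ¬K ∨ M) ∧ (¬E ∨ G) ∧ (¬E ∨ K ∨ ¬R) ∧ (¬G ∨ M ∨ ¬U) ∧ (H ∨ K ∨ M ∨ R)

Unit clause (H) forces H = True.
In (¬H ∨ ¬R) only ¬R is left, so R = False.
In (D ∨ ¬H ∨ R) only D is left, so D = True.
Unit clause (M) forces M = True.
In (¬B ∨ ¬M) only ¬B is left, so B = False.
In (B ∨ C ∨ ¬M) only C is left, so C = True.
Set E = False.
  then (B ∨ E ∨ ¬K) forces K = False.
  then (K ∨ U) forces U = True.
  then (¬G ∨ ¬U) forces G = False.
All clauses satisfied.

R = False; H = True; E = False; G = False; D = True; C = True; M = True; U = True; K = False; B = False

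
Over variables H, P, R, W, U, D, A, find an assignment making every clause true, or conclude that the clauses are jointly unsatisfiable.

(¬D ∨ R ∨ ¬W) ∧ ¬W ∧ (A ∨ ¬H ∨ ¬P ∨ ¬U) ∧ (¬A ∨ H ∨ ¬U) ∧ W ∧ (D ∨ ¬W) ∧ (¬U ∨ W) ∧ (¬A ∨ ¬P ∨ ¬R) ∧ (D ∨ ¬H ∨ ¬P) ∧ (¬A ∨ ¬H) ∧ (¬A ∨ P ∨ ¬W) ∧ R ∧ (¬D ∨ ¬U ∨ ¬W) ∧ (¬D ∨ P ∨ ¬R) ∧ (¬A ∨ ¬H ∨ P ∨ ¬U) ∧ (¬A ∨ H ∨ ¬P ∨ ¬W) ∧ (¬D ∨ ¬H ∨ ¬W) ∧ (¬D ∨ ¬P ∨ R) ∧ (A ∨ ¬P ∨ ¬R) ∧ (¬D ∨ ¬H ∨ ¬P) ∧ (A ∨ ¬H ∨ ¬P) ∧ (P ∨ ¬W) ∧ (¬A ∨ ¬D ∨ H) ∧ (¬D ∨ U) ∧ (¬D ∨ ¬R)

The formula is unsatisfiable.

Case W = True:
  Clause (¬W) is falsified — contradiction.
Case W = False:
  Clause (W) is falsified — contradiction.
Both cases fail, so the formula is unsatisfiable.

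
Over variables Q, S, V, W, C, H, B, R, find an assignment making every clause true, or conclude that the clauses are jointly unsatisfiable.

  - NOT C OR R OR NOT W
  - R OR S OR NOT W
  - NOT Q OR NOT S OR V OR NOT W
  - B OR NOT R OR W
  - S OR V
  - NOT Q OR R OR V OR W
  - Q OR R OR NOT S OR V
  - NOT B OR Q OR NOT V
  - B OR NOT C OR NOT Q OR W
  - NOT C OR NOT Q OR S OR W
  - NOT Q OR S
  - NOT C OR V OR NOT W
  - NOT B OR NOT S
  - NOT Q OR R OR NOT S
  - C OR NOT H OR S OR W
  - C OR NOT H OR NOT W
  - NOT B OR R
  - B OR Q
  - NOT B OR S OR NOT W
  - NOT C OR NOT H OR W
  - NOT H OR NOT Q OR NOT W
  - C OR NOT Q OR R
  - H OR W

Try Q = False:
  (B OR Q) forces B = True.
  (NOT B OR Q OR NOT V) forces V = False.
  (S OR V) forces S = True.
  clause (NOT B OR NOT S) is falsified — backtrack.
So Q = True.
  then (NOT Q OR S) forces S = True.
  then (NOT B OR NOT S) forces B = False.
  then (NOT Q OR R OR NOT S) forces R = True.
  then (B OR NOT R OR W) forces W = True.
  then (NOT H OR NOT Q OR NOT W) forces H = False.
  then (NOT Q OR NOT S OR V OR NOT W) forces V = True.
Set C = False.
All clauses satisfied.

Q = True; S = True; V = True; W = True; C = False; H = False; B = False; R = True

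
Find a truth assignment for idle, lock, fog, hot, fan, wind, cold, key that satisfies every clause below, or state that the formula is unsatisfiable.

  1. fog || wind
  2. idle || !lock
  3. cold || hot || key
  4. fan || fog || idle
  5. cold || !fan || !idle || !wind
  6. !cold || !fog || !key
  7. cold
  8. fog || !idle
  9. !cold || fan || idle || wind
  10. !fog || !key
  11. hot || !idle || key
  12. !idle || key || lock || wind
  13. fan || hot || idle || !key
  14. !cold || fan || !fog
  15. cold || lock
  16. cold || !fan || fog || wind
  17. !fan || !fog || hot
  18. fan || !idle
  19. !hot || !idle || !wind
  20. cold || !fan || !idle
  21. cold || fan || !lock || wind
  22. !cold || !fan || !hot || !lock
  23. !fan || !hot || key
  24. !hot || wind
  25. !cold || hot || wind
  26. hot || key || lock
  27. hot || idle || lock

Unit clause (cold) forces cold = True.
Try idle = True:
  (fog || !idle) forces fog = True.
  (!cold || !fog || !key) forces key = False.
  (hot || !idle || key) forces hot = True.
  (!cold || fan || !fog) forces fan = True.
  clause (!fan || !hot || key) is falsified — backtrack.
So idle = False.
  then (idle || !lock) forces lock = False.
  then (hot || idle || lock) forces hot = True.
  then (!hot || wind) forces wind = True.
Set fog = False.
  then (fan || fog || idle) forces fan = True.
  then (!fan || !hot || key) forces key = True.
All clauses satisfied.

idle: False; lock: False; fog: False; hot: True; fan: True; wind: True; cold: True; key: True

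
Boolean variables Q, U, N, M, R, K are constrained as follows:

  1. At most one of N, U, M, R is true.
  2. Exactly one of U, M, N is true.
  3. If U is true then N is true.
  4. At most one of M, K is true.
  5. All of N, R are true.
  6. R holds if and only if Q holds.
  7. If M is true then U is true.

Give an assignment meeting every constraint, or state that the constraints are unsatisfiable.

Case R = True:
  (1) with R=T forces N = False.
  Constraint (5) is violated (N=F) — contradiction.
Case R = False:
  Constraint (5) is violated (R=F) — contradiction.
Both cases fail — unsatisfiable.

The formula is unsatisfiable.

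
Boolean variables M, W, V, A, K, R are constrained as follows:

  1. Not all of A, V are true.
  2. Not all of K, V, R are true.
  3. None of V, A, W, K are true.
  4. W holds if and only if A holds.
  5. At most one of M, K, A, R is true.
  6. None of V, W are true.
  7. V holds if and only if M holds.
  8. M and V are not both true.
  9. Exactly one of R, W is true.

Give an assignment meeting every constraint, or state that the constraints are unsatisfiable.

M = False, W = False, V = False, A = False, K = False, R = True

  (1) {A, V}: 0/2 true — not all ✓
  (2) {K, V, R}: 1/3 true — not all ✓
  (3) {V, A, W, K}: 0 true — none ✓
  (4) W=F, A=F — same ✓
  (5) {M, K, A, R}: 1 true — at most one ✓
  (6) {V, W}: 0 true — none ✓
  (7) V=F, M=F — same ✓
  (8) M=F, V=F — not both ✓
  (9) {R, W}: 1 true — exactly one ✓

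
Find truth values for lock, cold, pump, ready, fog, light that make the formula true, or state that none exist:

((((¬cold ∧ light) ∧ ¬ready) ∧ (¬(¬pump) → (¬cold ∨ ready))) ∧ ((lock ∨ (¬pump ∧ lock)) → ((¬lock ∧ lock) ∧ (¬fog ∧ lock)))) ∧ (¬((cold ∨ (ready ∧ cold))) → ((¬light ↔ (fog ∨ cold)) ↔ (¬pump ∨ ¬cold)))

lock=F; cold=F; pump=T; ready=F; fog=F; light=T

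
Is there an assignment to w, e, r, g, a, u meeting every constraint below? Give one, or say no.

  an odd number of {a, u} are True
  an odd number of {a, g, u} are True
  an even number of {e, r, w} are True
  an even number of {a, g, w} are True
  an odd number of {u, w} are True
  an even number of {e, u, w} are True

w=T; e=T; r=F; g=F; a=T; u=F

{a, u}: 1 true → odd ✓
{a, g, u}: 1 true → odd ✓
{e, r, w}: 2 true → even ✓
{a, g, w}: 2 true → even ✓
{u, w}: 1 true → odd ✓
{e, u, w}: 2 true → even ✓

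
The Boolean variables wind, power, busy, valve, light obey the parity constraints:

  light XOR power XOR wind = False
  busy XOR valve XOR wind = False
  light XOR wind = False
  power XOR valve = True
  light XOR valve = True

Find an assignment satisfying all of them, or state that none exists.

wind = False, power = False, busy = True, valve = True, light = False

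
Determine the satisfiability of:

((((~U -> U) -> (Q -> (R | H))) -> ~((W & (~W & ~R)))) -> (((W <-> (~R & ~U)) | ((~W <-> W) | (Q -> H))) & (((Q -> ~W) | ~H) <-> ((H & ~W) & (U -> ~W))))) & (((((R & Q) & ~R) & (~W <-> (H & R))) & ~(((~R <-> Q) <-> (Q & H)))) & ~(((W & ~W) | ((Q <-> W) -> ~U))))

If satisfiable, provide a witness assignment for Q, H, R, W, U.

Unsatisfiable — no assignment works.

Case R = True: the conjunct ~R is False.
Case R = False: the conjunct R is False.
Both cases fail — unsatisfiable.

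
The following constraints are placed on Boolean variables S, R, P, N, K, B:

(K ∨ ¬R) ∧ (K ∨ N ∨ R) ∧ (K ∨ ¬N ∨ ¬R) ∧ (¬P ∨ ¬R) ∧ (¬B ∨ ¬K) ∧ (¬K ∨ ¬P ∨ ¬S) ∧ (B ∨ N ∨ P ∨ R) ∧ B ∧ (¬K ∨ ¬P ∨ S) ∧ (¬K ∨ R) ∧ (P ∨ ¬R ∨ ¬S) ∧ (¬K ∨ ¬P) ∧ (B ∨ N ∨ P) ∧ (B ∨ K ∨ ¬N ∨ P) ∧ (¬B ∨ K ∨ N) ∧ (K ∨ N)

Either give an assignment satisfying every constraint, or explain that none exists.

Unit clause (B) forces B = True.
In (¬B ∨ ¬K) only ¬K is left, so K = False.
In (¬B ∨ K ∨ N) only N is left, so N = True.
In (K ∨ ¬R) only ¬R is left, so R = False.
Set S = True.
Set P = True.
All clauses satisfied.

S = True, R = False, P = True, N = True, K = False, B = True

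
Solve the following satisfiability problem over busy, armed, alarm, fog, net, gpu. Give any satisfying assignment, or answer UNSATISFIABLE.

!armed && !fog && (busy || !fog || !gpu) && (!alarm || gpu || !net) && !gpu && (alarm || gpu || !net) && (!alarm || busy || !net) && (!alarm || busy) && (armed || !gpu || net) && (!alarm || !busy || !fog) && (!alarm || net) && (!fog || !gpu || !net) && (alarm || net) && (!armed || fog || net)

Case armed = True:
  Clause (!armed) is falsified — contradiction.
Case armed = False:
  (!fog) forces fog = False.
  (!gpu) forces gpu = False.
  If alarm = True:
    (!alarm || gpu || !net) forces net = False.
    clause (!alarm || net) is falsified.
  If alarm = False:
    (alarm || gpu || !net) forces net = False.
    clause (alarm || net) is falsified.
  Every sub-case reaches a contradiction.
Both cases fail, so the formula is unsatisfiable.

Unsatisfiable — no assignment works.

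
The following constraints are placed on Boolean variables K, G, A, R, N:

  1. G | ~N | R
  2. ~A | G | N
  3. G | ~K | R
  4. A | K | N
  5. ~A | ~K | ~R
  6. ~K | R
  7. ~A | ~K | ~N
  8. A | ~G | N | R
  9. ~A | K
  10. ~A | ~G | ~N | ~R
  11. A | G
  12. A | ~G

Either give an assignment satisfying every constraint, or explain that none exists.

Case A = True:
  (~A | K) forces K = True.
  (~A | ~K | ~R) forces R = False.
  Clause (~K | R) is falsified — contradiction.
Case A = False:
  (A | G) forces G = True.
  Clause (A | ~G) is falsified — contradiction.
Both cases fail, so the formula is unsatisfiable.

No satisfying assignment exists.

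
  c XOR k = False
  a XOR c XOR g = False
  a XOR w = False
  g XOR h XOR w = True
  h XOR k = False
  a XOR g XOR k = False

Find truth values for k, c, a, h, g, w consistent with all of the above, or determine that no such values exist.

Adding constraints 1, 2, 3, 4, 5 mod 2: every variable appears an even number of times on the left, so the left side is 0.
But the right sides sum to 1 (mod 2). 0 ≠ 1 — the system is inconsistent.

No satisfying assignment exists.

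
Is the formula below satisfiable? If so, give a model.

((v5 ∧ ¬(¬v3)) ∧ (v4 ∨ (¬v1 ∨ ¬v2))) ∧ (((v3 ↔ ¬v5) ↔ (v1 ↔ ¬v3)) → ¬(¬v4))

v1: False, v2: False, v3: True, v4: False, v5: True

  (v5 ∧ ¬(¬v3)) ∧ (v4 ∨ (¬v1 ∨ ¬v2)) = True
    v5 ∧ ¬(¬v3) = True
      ¬(¬v3) = True
        ¬v3 = False
    v4 ∨ (¬v1 ∨ ¬v2) = True
      ¬v1 ∨ ¬v2 = True
        ¬v1 = True
        ¬v2 = True
  ((v3 ↔ ¬v5) ↔ (v1 ↔ ¬v3)) → ¬(¬v4) = True
    (v3 ↔ ¬v5) ↔ (v1 ↔ ¬v3) = False
      v3 ↔ ¬v5 = False
        ¬v5 = False
      v1 ↔ ¬v3 = True
        ¬v3 = False
    ¬(¬v4) = False
      ¬v4 = True
Both conjuncts True, so the formula holds.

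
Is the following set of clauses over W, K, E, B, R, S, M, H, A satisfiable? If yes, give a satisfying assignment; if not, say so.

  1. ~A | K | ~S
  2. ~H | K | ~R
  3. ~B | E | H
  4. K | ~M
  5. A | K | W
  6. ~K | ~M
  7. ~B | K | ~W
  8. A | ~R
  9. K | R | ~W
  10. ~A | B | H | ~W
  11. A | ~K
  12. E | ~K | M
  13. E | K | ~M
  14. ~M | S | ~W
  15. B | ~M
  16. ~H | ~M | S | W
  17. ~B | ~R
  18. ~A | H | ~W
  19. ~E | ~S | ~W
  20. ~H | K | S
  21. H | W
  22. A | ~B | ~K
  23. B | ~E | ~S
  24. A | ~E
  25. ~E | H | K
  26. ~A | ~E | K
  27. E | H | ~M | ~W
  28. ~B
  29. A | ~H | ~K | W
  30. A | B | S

W = False; K = True; E = True; B = False; R = False; S = False; M = False; H = True; A = True

Unit clause (~B) forces B = False.
In (B | ~M) only ~M is left, so M = False.
Set W = False.
  then (H | W) forces H = True.
Try K = False:
  (~H | K | ~R) forces R = False.
  (A | K | W) forces A = True.
  (~A | K | ~S) forces S = False.
  clause (~H | K | S) is falsified — backtrack.
So K = True.
  then (A | ~K) forces A = True.
  then (E | ~K | M) forces E = True.
  then (B | ~E | ~S) forces S = False.
Set R = False.
All clauses satisfied.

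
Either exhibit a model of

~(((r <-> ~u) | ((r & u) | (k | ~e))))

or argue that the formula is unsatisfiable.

u = False, r = False, k = False, e = True

  ~(((r <-> ~u) | ((r & u) | (k | ~e)))) = True
    (r <-> ~u) | ((r & u) | (k | ~e)) = False
      r <-> ~u = False
        ~u = True
      (r & u) | (k | ~e) = False
        r & u = False
        k | ~e = False
          ~e = False
The formula evaluates to True.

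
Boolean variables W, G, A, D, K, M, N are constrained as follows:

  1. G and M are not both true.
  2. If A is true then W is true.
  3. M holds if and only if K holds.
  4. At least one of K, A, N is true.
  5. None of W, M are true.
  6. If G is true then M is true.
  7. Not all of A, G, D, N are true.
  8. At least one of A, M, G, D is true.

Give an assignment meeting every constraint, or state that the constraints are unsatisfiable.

W: False, G: False, A: False, D: True, K: False, M: False, N: True

  (1) G=F, M=F — not both ✓
  (2) A=F ⇒ W: vacuous ✓
  (3) M=F, K=F — same ✓
  (4) {K, A, N}: 1 true — at least one ✓
  (5) {W, M}: 0 true — none ✓
  (6) G=F ⇒ M: vacuous ✓
  (7) {A, G, D, N}: 2/4 true — not all ✓
  (8) {A, M, G, D}: 1 true — at least one ✓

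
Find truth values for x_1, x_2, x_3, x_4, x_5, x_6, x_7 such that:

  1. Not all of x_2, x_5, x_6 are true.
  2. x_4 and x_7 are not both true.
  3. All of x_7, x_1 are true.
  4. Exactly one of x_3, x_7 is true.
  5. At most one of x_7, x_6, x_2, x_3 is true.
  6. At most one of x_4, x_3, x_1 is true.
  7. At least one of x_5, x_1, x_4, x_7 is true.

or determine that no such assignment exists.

x_1=T; x_2=F; x_3=F; x_4=F; x_5=T; x_6=F; x_7=T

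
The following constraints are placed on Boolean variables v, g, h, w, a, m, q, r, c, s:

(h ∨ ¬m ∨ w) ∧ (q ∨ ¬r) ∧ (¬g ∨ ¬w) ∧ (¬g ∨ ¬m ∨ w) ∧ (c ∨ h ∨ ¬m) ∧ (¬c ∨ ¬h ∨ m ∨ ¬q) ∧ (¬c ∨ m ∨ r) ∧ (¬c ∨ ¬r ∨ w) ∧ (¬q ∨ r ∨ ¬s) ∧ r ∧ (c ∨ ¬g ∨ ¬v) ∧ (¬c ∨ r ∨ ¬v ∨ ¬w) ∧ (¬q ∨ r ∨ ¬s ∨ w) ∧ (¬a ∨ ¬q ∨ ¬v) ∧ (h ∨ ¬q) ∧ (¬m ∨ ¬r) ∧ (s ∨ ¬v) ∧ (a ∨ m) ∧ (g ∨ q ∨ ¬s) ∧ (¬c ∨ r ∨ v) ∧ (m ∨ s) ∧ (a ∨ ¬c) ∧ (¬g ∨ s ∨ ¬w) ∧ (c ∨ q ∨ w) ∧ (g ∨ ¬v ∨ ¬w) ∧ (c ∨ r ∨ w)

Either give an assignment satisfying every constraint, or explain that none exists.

v = False; g = True; h = True; w = False; a = True; m = False; q = True; r = True; c = False; s = True

Unit clause (r) forces r = True.
In (¬m ∨ ¬r) only ¬m is left, so m = False.
In (a ∨ m) only a is left, so a = True.
In (m ∨ s) only s is left, so s = True.
In (q ∨ ¬r) only q is left, so q = True.
In (¬a ∨ ¬q ∨ ¬v) only ¬v is left, so v = False.
In (h ∨ ¬q) only h is left, so h = True.
In (¬c ∨ ¬h ∨ m ∨ ¬q) only ¬c is left, so c = False.
Set g = True.
  then (¬g ∨ ¬w) forces w = False.
All clauses satisfied.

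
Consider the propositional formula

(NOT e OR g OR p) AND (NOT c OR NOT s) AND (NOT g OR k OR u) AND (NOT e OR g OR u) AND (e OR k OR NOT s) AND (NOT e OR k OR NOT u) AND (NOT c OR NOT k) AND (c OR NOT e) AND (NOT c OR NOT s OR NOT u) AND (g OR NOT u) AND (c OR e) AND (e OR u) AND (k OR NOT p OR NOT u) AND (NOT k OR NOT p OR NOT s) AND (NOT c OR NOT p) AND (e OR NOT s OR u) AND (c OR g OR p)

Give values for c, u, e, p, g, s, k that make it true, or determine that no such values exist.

Try c = False:
  (c OR NOT e) forces e = False.
  clause (c OR e) is falsified — backtrack.
So c = True.
  then (NOT c OR NOT s) forces s = False.
  then (NOT c OR NOT k) forces k = False.
  then (NOT c OR NOT p) forces p = False.
Set u = True.
  then (NOT e OR k OR NOT u) forces e = False.
  then (g OR NOT u) forces g = True.
All clauses satisfied.

c = True; u = True; e = False; p = False; g = True; s = False; k = False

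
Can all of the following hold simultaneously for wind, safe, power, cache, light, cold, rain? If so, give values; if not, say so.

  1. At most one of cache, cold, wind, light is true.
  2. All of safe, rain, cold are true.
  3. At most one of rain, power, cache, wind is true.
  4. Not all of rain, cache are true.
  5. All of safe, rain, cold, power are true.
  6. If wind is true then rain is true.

Case power = True:
  (2) forces safe = True.
  (2) forces rain = True.
  Constraint (3) is violated (rain=T, power=T) — contradiction.
Case power = False:
  Constraint (5) is violated (power=F) — contradiction.
Both cases fail — unsatisfiable.

UNSATISFIABLE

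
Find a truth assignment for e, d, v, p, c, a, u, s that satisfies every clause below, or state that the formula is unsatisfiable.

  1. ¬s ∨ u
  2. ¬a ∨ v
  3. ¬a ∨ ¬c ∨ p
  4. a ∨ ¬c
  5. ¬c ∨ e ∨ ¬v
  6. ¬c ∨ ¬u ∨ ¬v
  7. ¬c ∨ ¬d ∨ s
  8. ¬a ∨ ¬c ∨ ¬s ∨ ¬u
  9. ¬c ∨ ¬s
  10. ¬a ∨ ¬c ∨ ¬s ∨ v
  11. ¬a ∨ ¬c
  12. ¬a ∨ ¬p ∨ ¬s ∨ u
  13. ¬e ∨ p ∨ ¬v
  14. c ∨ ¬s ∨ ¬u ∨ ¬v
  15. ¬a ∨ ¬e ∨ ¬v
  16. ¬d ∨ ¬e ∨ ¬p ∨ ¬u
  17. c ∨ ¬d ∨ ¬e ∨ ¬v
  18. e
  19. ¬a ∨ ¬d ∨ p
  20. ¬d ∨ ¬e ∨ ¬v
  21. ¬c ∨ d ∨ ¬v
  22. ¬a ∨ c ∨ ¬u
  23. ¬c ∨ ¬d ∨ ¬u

e: True, d: False, v: True, p: True, c: False, a: False, u: False, s: False

Unit clause (e) forces e = True.
Set d = False.
Set v = True.
  then (¬e ∨ p ∨ ¬v) forces p = True.
  then (¬a ∨ ¬e ∨ ¬v) forces a = False.
  then (¬c ∨ d ∨ ¬v) forces c = False.
Set u = False.
  then (¬s ∨ u) forces s = False.
All clauses satisfied.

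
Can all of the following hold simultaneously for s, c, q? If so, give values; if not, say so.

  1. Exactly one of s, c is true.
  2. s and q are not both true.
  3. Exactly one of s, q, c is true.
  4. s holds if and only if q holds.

s = False, c = True, q = False

  (1) {s, c}: 1 true — exactly one ✓
  (2) s=F, q=F — not both ✓
  (3) {s, q, c}: 1 true — exactly one ✓
  (4) s=F, q=F — same ✓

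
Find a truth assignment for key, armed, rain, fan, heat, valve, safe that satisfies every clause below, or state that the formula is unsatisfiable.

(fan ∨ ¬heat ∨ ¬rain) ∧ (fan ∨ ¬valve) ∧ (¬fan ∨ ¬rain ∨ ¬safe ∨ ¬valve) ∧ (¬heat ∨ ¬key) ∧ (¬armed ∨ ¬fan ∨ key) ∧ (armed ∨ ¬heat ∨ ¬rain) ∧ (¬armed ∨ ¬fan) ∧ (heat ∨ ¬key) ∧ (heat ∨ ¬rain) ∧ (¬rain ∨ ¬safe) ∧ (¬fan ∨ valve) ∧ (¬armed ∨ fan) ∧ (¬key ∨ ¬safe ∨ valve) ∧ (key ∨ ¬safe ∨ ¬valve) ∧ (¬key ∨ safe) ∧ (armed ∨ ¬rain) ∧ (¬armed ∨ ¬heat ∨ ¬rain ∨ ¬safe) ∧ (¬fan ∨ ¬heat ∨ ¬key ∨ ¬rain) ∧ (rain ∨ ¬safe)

key: False, armed: False, rain: False, fan: False, heat: False, valve: False, safe: False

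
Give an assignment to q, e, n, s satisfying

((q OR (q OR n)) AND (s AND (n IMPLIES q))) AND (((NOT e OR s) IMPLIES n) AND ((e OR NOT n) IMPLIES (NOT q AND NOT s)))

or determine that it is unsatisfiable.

q=T, e=F, n=T, s=T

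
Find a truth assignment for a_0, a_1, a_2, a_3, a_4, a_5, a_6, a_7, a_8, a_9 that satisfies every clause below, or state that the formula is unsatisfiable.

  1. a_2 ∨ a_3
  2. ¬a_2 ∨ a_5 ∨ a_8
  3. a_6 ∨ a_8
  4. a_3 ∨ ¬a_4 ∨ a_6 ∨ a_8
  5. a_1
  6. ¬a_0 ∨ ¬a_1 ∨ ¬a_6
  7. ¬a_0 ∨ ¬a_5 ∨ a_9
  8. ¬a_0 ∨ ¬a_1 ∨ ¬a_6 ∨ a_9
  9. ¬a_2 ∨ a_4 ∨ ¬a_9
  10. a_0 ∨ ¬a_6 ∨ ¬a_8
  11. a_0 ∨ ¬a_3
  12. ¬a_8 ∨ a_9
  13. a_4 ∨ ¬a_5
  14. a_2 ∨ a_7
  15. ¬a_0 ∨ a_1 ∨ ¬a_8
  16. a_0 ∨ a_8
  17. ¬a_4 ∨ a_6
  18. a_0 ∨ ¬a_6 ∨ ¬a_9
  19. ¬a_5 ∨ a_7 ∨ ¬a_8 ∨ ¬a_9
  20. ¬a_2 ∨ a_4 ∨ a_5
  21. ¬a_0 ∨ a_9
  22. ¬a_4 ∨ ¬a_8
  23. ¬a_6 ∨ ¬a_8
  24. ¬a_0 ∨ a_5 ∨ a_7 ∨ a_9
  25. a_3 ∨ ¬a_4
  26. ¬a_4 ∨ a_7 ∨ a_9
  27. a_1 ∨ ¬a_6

a_0: True; a_1: True; a_2: False; a_3: True; a_4: False; a_5: False; a_6: False; a_7: True; a_8: True; a_9: True

Unit clause (a_1) forces a_1 = True.
Set a_0 = True.
  then (¬a_0 ∨ ¬a_1 ∨ ¬a_6) forces a_6 = False.
  then (¬a_4 ∨ a_6) forces a_4 = False.
  then (¬a_0 ∨ a_9) forces a_9 = True.
  then (a_6 ∨ a_8) forces a_8 = True.
  then (¬a_2 ∨ a_4 ∨ ¬a_9) forces a_2 = False.
  then (a_4 ∨ ¬a_5) forces a_5 = False.
  then (a_2 ∨ a_7) forces a_7 = True.
  then (a_2 ∨ a_3) forces a_3 = True.
All clauses satisfied.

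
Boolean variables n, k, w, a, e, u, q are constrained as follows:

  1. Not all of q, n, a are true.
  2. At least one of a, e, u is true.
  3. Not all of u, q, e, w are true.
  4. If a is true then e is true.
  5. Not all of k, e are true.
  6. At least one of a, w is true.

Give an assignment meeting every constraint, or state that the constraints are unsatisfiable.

n = True; k = False; w = True; a = True; e = True; u = False; q = False

  (1) {q, n, a}: 2/3 true — not all ✓
  (2) {a, e, u}: 2 true — at least one ✓
  (3) {u, q, e, w}: 2/4 true — not all ✓
  (4) a=T ⇒ e: T ✓
  (5) {k, e}: 1/2 true — not all ✓
  (6) {a, w}: 2 true — at least one ✓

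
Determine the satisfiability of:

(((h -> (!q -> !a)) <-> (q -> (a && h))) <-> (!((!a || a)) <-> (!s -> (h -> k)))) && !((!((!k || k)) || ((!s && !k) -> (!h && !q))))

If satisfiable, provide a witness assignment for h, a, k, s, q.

h: False, a: False, k: False, s: False, q: True

  ((h -> (!q -> !a)) <-> (q -> (a && h))) <-> (!((!a || a)) <-> (!s -> (h -> k))) = True
    (h -> (!q -> !a)) <-> (q -> (a && h)) = False
      h -> (!q -> !a) = True
        !q -> !a = True
          !q = False
          !a = True
      q -> (a && h) = False
        a && h = False
    !((!a || a)) <-> (!s -> (h -> k)) = False
      !((!a || a)) = False
        !a || a = True
          !a = True
      !s -> (h -> k) = True
        !s = True
        h -> k = True
  !((!((!k || k)) || ((!s && !k) -> (!h && !q)))) = True
    !((!k || k)) || ((!s && !k) -> (!h && !q)) = False
      !((!k || k)) = False
        !k || k = True
          !k = True
      (!s && !k) -> (!h && !q) = False
        !s && !k = True
          !s = True
          !k = True
        !h && !q = False
          !h = True
          !q = False
Both conjuncts True, so the formula holds.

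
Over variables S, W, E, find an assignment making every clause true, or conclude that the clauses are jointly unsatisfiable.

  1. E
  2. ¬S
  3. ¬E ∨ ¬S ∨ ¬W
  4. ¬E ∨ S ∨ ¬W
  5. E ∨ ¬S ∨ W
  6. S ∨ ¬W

S=F; W=F; E=T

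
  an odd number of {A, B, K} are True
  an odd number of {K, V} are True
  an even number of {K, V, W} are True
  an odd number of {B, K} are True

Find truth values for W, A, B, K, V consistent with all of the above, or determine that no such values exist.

W = True, A = False, B = True, K = False, V = True

{A, B, K}: 1 true → odd ✓
{K, V}: 1 true → odd ✓
{K, V, W}: 2 true → even ✓
{B, K}: 1 true → odd ✓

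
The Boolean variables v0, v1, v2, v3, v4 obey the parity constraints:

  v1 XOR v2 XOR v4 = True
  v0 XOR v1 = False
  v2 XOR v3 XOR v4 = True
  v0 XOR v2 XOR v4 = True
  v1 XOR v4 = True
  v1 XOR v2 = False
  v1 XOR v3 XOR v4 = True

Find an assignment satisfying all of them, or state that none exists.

v0: False, v1: False, v2: False, v3: False, v4: True

v1 XOR v2 XOR v4 = F XOR F XOR T = True ✓
v0 XOR v1 = F XOR F = False ✓
v2 XOR v3 XOR v4 = F XOR F XOR T = True ✓
v0 XOR v2 XOR v4 = F XOR F XOR T = True ✓
v1 XOR v4 = F XOR T = True ✓
v1 XOR v2 = F XOR F = False ✓
v1 XOR v3 XOR v4 = F XOR F XOR T = True ✓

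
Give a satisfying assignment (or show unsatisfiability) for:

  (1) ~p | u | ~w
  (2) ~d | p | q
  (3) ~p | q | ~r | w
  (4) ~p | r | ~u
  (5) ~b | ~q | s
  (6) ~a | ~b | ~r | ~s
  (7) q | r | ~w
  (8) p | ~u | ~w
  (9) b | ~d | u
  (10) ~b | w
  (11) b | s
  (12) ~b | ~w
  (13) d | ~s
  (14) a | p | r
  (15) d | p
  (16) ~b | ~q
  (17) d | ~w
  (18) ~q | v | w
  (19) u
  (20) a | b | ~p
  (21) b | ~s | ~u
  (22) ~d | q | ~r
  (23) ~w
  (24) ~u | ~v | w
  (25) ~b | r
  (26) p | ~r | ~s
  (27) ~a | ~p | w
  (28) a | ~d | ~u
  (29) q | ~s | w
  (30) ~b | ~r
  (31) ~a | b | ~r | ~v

Unsatisfiable — no assignment works.

Case u = True:
  (~w) forces w = False.
  (~b | w) forces b = False.
  (b | s) forces s = True.
  Clause (b | ~s | ~u) is falsified — contradiction.
Case u = False:
  Clause (u) is falsified — contradiction.
Both cases fail, so the formula is unsatisfiable.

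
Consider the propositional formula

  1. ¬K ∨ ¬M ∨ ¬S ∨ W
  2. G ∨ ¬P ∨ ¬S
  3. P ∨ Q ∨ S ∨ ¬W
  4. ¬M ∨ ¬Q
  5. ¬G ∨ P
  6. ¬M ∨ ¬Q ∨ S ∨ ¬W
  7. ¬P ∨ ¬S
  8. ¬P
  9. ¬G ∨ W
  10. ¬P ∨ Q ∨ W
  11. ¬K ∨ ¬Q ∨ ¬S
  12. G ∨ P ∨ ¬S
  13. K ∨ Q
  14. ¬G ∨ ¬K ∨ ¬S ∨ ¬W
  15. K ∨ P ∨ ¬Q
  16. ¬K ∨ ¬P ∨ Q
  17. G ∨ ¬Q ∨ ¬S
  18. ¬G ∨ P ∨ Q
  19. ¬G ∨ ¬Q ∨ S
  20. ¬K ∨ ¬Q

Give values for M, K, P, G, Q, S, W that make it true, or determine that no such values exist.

Unit clause (¬P) forces P = False.
In (¬G ∨ P) only ¬G is left, so G = False.
In (G ∨ P ∨ ¬S) only ¬S is left, so S = False.
Set M = True.
  then (¬M ∨ ¬Q) forces Q = False.
  then (K ∨ Q) forces K = True.
  then (P ∨ Q ∨ S ∨ ¬W) forces W = False.
All clauses satisfied.

M = True, K = True, P = False, G = False, Q = False, S = False, W = False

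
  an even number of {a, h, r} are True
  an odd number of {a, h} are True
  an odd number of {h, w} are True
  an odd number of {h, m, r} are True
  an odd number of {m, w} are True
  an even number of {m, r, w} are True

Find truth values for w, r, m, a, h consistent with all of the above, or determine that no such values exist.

w=F, r=T, m=T, a=F, h=T

{a, h, r}: 2 true → even ✓
{a, h}: 1 true → odd ✓
{h, w}: 1 true → odd ✓
{h, m, r}: 3 true → odd ✓
{m, w}: 1 true → odd ✓
{m, r, w}: 2 true → even ✓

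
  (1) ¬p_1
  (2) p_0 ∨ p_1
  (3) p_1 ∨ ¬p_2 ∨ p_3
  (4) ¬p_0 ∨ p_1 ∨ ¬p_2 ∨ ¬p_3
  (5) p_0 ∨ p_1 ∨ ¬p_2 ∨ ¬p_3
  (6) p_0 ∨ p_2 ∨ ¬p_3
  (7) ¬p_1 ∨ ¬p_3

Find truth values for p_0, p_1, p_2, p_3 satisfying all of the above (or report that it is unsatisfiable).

Unit clause (¬p_1) forces p_1 = False.
In (p_0 ∨ p_1) only p_0 is left, so p_0 = True.
Try p_2 = True:
  (p_1 ∨ ¬p_2 ∨ p_3) forces p_3 = True.
  clause (¬p_0 ∨ p_1 ∨ ¬p_2 ∨ ¬p_3) is falsified — backtrack.
So p_2 = False.
Set p_3 = True.
Check each clause:
  (¬p_1): ¬p_1 holds.
  (p_0 ∨ p_1): p_0 holds.
  (p_1 ∨ ¬p_2 ∨ p_3): ¬p_2 holds.
  (¬p_0 ∨ p_1 ∨ ¬p_2 ∨ ¬p_3): ¬p_2 holds.
  (p_0 ∨ p_1 ∨ ¬p_2 ∨ ¬p_3): p_0 holds.
  (p_0 ∨ p_2 ∨ ¬p_3): p_0 holds.
  (¬p_1 ∨ ¬p_3): ¬p_1 holds.
All clauses satisfied.

p_0: True; p_1: False; p_2: False; p_3: True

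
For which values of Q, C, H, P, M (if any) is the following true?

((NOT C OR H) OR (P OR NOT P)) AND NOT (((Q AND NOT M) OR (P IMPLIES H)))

Q = True, C = False, H = False, P = True, M = True

  (NOT C OR H) OR (P OR NOT P) = True
    NOT C OR H = True
      NOT C = True
    P OR NOT P = True
      NOT P = False
  NOT (((Q AND NOT M) OR (P IMPLIES H))) = True
    (Q AND NOT M) OR (P IMPLIES H) = False
      Q AND NOT M = False
        NOT M = False
      P IMPLIES H = False
Both conjuncts True, so the formula holds.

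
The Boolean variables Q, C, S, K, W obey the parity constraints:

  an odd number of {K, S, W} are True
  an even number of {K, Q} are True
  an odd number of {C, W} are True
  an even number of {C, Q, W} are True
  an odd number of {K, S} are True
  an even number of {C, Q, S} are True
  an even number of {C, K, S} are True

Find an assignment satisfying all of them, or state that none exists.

Q = True, C = True, S = False, K = True, W = False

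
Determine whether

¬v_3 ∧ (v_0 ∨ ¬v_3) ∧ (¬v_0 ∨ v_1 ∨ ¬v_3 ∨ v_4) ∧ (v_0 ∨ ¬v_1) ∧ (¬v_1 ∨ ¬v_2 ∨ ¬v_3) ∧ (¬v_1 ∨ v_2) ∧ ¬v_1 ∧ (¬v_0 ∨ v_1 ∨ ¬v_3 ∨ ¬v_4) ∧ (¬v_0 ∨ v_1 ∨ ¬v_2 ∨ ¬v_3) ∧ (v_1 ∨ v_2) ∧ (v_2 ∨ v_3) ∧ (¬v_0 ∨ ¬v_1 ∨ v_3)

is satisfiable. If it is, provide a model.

Unit clause (¬v_3) forces v_3 = False.
Unit clause (¬v_1) forces v_1 = False.
In (v_1 ∨ v_2) only v_2 is left, so v_2 = True.
Set v_0 = True.
Set v_4 = True.
All clauses satisfied.

v_0=T; v_1=F; v_2=T; v_3=F; v_4=T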